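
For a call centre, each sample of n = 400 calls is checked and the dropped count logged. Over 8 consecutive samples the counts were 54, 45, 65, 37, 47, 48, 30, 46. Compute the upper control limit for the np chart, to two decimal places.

p̄ = Σdᵢ / (k·n) = 372 / (8 × 400) = 0.11625
UCL = np̄ + 3·√(np̄(1−p̄)) = 46.5000 + 3 × √(46.5000×0.88375) = 46.5000 + 3 × 6.4105 = 65.7315

65.73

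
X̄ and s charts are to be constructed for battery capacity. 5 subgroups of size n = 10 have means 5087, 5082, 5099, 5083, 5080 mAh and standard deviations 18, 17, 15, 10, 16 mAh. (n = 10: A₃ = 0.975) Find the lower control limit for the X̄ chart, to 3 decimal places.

5071.380

X̄̄ = (5087 + 5082 + 5099 + 5083 + 5080) / 5 = 5086.2000
s̄ = (18 + 17 + 15 + 10 + 16) / 5 = 15.2000
LCL = X̄̄ − A₃·s̄ = 5086.2000 − 0.975 × 15.2000 = 5071.3800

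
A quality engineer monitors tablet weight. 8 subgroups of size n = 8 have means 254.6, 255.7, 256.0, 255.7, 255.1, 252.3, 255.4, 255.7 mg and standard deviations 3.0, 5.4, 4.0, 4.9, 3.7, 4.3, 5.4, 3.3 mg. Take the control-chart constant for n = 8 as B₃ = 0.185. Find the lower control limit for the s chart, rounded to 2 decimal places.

0.79

s̄ = (3.0 + 5.4 + 4.0 + 4.9 + 3.7 + 4.3 + 5.4 + 3.3) / 8 = 4.2500
LCL_s = B₃·s̄ = 0.185 × 4.2500 = 0.7863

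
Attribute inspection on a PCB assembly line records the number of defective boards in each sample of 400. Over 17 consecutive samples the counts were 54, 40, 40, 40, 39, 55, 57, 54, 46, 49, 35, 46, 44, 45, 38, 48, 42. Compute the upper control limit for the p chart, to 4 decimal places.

p̄ = Σdᵢ / (k·n) = 772 / (17 × 400) = 0.11353
UCL = p̄ + 3·√(p̄(1−p̄)/n) = 0.11353 + 3 × √(0.11353×0.88647/400) = 0.11353 + 3 × 0.01586 = 0.16112

0.1611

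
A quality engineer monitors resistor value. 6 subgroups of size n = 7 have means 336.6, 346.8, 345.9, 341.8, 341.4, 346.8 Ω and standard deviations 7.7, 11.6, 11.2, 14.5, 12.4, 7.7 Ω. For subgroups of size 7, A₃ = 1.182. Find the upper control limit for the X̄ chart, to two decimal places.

356.04

X̄̄ = (336.6 + 346.8 + 345.9 + 341.8 + 341.4 + 346.8) / 6 = 343.2167
s̄ = (7.7 + 11.6 + 11.2 + 14.5 + 12.4 + 7.7) / 6 = 10.8500
UCL = X̄̄ + A₃·s̄ = 343.2167 + 1.182 × 10.8500 = 356.0414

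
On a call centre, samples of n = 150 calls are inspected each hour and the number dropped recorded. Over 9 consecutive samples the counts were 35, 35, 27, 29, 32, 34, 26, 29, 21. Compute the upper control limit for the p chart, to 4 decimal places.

0.2962

p̄ = Σdᵢ / (k·n) = 268 / (9 × 150) = 0.19852
UCL = p̄ + 3·√(p̄(1−p̄)/n) = 0.19852 + 3 × √(0.19852×0.80148/150) = 0.19852 + 3 × 0.03257 = 0.29622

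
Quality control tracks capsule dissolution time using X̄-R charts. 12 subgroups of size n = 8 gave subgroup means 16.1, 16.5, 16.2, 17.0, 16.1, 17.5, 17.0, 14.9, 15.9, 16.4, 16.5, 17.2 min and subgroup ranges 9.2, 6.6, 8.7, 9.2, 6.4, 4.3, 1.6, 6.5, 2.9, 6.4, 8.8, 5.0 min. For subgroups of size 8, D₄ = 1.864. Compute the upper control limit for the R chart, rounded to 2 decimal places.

R̄ = (9.2 + 6.6 + 8.7 + 9.2 + 6.4 + 4.3 + 1.6 + 6.5 + 2.9 + 6.4 + 8.8 + 5.0) / 12 = 75.6000 / 12 = 6.3000
UCL_R = D₄·R̄ = 1.864 × 6.3000 = 11.7432

11.74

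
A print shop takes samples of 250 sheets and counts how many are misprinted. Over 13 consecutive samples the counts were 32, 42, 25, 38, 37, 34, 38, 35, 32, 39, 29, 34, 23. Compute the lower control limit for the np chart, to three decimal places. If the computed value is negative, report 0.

p̄ = Σdᵢ / (k·n) = 438 / (13 × 250) = 0.13477
LCL = np̄ − 3·√(np̄(1−p̄)) = 33.6923 − 3 × 5.3992 = 17.4946

17.495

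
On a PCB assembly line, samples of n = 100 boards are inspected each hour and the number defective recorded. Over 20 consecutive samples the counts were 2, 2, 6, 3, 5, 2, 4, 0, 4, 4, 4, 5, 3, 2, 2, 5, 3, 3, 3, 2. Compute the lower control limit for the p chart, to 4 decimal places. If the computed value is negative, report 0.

0.0000

p̄ = Σdᵢ / (k·n) = 64 / (20 × 100) = 0.03200
LCL = p̄ − 3·√(p̄(1−p̄)/n) = 0.03200 − 3 × 0.01760 = -0.02080 → 0 (negative, so LCL = 0)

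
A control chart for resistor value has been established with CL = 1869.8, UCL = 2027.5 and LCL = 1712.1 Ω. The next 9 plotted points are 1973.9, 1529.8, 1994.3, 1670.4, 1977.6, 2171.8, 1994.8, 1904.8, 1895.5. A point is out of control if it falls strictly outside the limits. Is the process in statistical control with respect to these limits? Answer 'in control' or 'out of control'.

out of control

Compare each point to [1712.1, 2027.5]: sample 2 = 1529.8 < LCL; sample 4 = 1670.4 < LCL; sample 6 = 2171.8 > UCL.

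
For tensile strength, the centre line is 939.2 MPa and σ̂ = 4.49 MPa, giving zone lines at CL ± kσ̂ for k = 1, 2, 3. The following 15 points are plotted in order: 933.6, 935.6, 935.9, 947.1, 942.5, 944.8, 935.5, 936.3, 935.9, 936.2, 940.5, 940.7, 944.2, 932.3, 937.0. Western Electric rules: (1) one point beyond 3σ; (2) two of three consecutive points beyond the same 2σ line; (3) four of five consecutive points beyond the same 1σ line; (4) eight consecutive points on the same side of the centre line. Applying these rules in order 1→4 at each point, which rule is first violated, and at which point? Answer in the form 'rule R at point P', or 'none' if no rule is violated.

none

Zone of each point (C = within 1σ̂, B = 1σ̂–2σ̂, A = 2σ̂–3σ̂, * = beyond 3σ̂; sign = side of CL): 1:-B, 2:-C, 3:-C, 4:+B, 5:+C, 6:+B, 7:-C, 8:-C, 9:-C, 10:-C, 11:+C, 12:+C, 13:+B, 14:-B, 15:-C
No rule fires across all 15 points.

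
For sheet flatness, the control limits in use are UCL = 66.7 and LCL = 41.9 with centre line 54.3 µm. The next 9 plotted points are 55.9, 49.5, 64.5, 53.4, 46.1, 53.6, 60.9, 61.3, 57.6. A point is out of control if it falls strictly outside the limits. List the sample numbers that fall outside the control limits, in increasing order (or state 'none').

All 9 points lie within [41.9, 66.7].

none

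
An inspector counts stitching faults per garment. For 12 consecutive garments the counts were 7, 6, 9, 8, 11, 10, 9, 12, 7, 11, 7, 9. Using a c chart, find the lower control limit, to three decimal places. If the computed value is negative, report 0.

0.000

c̄ = (7 + 6 + 9 + 8 + 11 + 10 + 9 + 12 + 7 + 11 + 7 + 9) / 12 = 106 / 12 = 8.8333
LCL = c̄ − 3√c̄ = 8.8333 − 3 × 2.9721 = -0.0829 → 0 (cannot be negative)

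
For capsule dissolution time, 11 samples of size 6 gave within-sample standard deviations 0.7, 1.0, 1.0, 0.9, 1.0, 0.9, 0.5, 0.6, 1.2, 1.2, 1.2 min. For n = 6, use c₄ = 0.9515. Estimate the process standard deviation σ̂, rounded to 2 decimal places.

0.97

s̄ = (0.7 + 1.0 + 1.0 + 0.9 + 1.0 + 0.9 + 0.5 + 0.6 + 1.2 + 1.2 + 1.2) / 11 = 0.9273
σ̂ = s̄ / c₄ = 0.9273 / 0.9515 = 0.9745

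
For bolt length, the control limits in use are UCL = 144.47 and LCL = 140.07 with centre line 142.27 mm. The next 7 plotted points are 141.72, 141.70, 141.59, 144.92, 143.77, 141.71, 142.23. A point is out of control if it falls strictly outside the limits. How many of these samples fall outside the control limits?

Compare each point to [140.07, 144.47]: sample 4 = 144.92 > UCL.

1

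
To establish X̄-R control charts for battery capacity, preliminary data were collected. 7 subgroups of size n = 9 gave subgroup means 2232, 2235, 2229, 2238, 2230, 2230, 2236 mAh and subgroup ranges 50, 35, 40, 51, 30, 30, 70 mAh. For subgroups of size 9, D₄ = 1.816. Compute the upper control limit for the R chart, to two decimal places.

R̄ = (50 + 35 + 40 + 51 + 30 + 30 + 70) / 7 = 306.0000 / 7 = 43.7143
UCL_R = D₄·R̄ = 1.816 × 43.7143 = 79.3851

79.39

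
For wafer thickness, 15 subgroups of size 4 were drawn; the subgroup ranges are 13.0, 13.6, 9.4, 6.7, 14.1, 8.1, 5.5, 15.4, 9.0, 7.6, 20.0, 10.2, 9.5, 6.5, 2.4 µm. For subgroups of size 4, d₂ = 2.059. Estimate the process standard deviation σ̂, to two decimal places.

4.89

R̄ = (13.0 + 13.6 + 9.4 + 6.7 + 14.1 + 8.1 + 5.5 + 15.4 + 9.0 + 7.6 + 20.0 + 10.2 + 9.5 + 6.5 + 2.4) / 15 = 10.0667
σ̂ = R̄ / d₂ = 10.0667 / 2.059 = 4.8891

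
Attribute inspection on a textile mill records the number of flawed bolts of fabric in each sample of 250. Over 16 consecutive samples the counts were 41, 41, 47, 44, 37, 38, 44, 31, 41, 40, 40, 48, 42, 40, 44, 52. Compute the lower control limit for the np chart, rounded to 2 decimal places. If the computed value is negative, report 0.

p̄ = Σdᵢ / (k·n) = 670 / (16 × 250) = 0.16750
LCL = np̄ − 3·√(np̄(1−p̄)) = 41.8750 − 3 × 5.9043 = 24.1621

24.16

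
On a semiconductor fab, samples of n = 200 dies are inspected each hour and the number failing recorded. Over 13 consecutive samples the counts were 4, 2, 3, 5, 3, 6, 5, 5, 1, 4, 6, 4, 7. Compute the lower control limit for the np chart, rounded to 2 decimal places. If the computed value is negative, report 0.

0.00

p̄ = Σdᵢ / (k·n) = 55 / (13 × 200) = 0.02115
LCL = np̄ − 3·√(np̄(1−p̄)) = 4.2308 − 3 × 2.0350 = -1.8743 → 0 (negative, so LCL = 0)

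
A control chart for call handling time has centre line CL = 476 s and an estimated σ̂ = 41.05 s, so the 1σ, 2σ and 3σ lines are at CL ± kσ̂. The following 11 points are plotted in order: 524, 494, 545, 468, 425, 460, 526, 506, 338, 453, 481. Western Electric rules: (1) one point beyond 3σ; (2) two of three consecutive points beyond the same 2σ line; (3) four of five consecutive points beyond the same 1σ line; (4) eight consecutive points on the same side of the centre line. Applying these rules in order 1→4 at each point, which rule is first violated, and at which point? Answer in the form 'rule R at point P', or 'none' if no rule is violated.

rule 1 at point 9

Zone of each point (C = within 1σ̂, B = 1σ̂–2σ̂, A = 2σ̂–3σ̂, * = beyond 3σ̂; sign = side of CL): 1:+B, 2:+C, 3:+B, 4:-C, 5:-B, 6:-C, 7:+B, 8:+C, 9:-*, 10:-C, 11:+C
Rule 1 (one point beyond the 3σ limits) is satisfied at point 9.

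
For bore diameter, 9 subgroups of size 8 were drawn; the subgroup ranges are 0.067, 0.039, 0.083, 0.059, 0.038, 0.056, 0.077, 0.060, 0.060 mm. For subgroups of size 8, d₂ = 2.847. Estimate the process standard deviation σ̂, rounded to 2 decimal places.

R̄ = (0.067 + 0.039 + 0.083 + 0.059 + 0.038 + 0.056 + 0.077 + 0.060 + 0.060) / 9 = 0.0599
σ̂ = R̄ / d₂ = 0.0599 / 2.847 = 0.0210

0.02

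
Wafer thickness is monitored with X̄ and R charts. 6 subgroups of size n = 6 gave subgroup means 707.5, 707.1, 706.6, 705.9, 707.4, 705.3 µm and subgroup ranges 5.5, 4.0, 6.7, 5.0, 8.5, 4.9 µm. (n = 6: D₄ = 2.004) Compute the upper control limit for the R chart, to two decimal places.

11.56

R̄ = (5.5 + 4.0 + 6.7 + 5.0 + 8.5 + 4.9) / 6 = 34.6000 / 6 = 5.7667
UCL_R = D₄·R̄ = 2.004 × 5.7667 = 11.5564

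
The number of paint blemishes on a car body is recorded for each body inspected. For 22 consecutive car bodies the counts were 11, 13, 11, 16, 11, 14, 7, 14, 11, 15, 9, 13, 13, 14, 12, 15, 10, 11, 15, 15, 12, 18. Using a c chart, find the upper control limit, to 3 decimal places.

c̄ = (11 + 13 + 11 + 16 + 11 + 14 + 7 + 14 + 11 + 15 + 9 + 13 + 13 + 14 + 12 + 15 + 10 + 11 + 15 + 15 + 12 + 18) / 22 = 280 / 22 = 12.7273
UCL = c̄ + 3√c̄ = 12.7273 + 3 × √12.7273 = 12.7273 + 3 × 3.5675 = 23.4299

23.430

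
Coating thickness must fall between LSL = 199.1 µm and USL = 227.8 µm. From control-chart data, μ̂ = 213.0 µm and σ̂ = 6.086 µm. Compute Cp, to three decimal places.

Cp = (USL − LSL) / (6σ̂) = (227.8 − 199.1) / (6 × 6.086) = 28.7000 / 36.5160 = 0.7860

0.786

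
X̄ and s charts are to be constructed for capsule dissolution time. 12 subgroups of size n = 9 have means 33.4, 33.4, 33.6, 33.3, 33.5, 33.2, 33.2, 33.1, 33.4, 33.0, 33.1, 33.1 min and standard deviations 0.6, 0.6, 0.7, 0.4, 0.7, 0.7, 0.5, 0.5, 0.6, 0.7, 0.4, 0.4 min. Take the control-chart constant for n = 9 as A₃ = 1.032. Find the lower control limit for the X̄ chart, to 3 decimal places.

X̄̄ = (33.4 + 33.4 + 33.6 + 33.3 + 33.5 + 33.2 + 33.2 + 33.1 + 33.4 + 33.0 + 33.1 + 33.1) / 12 = 33.2750
s̄ = (0.6 + 0.6 + 0.7 + 0.4 + 0.7 + 0.7 + 0.5 + 0.5 + 0.6 + 0.7 + 0.4 + 0.4) / 12 = 0.5667
LCL = X̄̄ − A₃·s̄ = 33.2750 − 1.032 × 0.5667 = 32.6902

32.690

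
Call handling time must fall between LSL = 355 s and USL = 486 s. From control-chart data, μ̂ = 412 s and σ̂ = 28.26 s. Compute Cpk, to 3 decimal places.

Cpu = (USL − μ̂) / (3σ̂) = (486 − 412) / (3 × 28.26) = 0.8728; Cpl = (μ̂ − LSL) / (3σ̂) = (412 − 355) / (3 × 28.26) = 0.6723; Cpk = min(Cpu, Cpl) = 0.6723

0.672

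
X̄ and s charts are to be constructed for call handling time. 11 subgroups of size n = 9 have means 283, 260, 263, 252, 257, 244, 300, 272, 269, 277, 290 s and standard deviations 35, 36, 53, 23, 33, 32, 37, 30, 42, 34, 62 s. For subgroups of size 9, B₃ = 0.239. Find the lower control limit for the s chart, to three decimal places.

s̄ = (35 + 36 + 53 + 23 + 33 + 32 + 37 + 30 + 42 + 34 + 62) / 11 = 37.9091
LCL_s = B₃·s̄ = 0.239 × 37.9091 = 9.0603

9.060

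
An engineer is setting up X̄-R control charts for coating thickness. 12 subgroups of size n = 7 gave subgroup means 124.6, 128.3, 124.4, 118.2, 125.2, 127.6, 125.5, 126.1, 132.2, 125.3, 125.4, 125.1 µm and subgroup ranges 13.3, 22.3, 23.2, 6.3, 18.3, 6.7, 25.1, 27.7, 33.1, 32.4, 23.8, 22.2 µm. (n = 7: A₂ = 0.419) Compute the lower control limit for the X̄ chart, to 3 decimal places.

116.776

X̄̄ = (124.6 + 128.3 + 124.4 + 118.2 + 125.2 + 127.6 + 125.5 + 126.1 + 132.2 + 125.3 + 125.4 + 125.1) / 12 = 1507.9000 / 12 = 125.6583
R̄ = (13.3 + 22.3 + 23.2 + 6.3 + 18.3 + 6.7 + 25.1 + 27.7 + 33.1 + 32.4 + 23.8 + 22.2) / 12 = 254.4000 / 12 = 21.2000
LCL = X̄̄ − A₂·R̄ = 125.6583 − 0.419 × 21.2000 = 116.7755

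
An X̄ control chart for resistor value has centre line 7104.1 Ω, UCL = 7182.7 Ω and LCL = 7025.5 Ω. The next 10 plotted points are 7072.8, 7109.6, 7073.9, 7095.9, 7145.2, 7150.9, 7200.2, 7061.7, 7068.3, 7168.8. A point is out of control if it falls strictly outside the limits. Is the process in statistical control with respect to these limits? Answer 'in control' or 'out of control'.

Compare each point to [7025.5, 7182.7]: sample 7 = 7200.2 > UCL.

out of control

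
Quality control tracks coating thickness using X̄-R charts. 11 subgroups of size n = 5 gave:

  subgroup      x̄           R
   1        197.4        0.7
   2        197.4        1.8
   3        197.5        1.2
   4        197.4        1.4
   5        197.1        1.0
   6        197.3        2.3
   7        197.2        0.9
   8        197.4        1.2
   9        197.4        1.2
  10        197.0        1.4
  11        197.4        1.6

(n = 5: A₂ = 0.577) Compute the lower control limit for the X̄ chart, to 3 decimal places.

X̄̄ = (197.4 + 197.4 + 197.5 + 197.4 + 197.1 + 197.3 + 197.2 + 197.4 + 197.4 + 197.0 + 197.4) / 11 = 2170.5000 / 11 = 197.3182
R̄ = (0.7 + 1.8 + 1.2 + 1.4 + 1.0 + 2.3 + 0.9 + 1.2 + 1.2 + 1.4 + 1.6) / 11 = 14.7000 / 11 = 1.3364
LCL = X̄̄ − A₂·R̄ = 197.3182 − 0.577 × 1.3364 = 196.5471

196.547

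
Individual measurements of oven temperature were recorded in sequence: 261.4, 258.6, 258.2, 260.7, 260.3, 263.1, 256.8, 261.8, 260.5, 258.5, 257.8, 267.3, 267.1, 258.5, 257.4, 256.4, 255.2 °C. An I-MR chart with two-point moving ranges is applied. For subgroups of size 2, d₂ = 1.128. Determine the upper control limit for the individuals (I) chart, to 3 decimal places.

267.590

X̄ = (261.4 + 258.6 + 258.2 + 260.7 + 260.3 + 263.1 + 256.8 + 261.8 + 260.5 + 258.5 + 257.8 + 267.3 + 267.1 + 258.5 + 257.4 + 256.4 + 255.2) / 17 = 259.9765
Moving ranges: 2.8, 0.4, 2.5, 0.4, 2.8, 6.3, 5.0, 1.3, 2.0, 0.7, 9.5, 0.2, 8.6, 1.1, 1.0, 1.2; M̄R̄ = 45.8000 / 16 = 2.8625
UCL = X̄ + 3·M̄R̄/d₂ = 259.9765 + 3 × 2.8625 / 1.128 = 267.5895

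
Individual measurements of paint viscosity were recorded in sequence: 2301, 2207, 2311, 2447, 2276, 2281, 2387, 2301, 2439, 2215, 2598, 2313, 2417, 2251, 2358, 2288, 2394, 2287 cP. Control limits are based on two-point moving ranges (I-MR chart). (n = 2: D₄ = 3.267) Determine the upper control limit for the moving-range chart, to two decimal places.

Moving ranges: 94, 104, 136, 171, 5, 106, 86, 138, 224, 383, 285, 104, 166, 107, 70, 106, 107; M̄R̄ = 2392.0000 / 17 = 140.7059
UCL_MR = D₄·M̄R̄ = 3.267 × 140.7059 = 459.6861

459.69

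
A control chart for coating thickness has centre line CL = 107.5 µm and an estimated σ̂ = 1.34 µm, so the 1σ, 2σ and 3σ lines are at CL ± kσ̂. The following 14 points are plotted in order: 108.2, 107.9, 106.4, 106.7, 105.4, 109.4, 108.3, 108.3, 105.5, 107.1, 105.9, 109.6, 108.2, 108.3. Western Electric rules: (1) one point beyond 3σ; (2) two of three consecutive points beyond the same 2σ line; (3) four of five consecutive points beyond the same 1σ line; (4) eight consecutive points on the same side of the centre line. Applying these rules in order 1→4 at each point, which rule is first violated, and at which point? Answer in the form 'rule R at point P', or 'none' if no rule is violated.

Zone of each point (C = within 1σ̂, B = 1σ̂–2σ̂, A = 2σ̂–3σ̂, * = beyond 3σ̂; sign = side of CL): 1:+C, 2:+C, 3:-C, 4:-C, 5:-B, 6:+B, 7:+C, 8:+C, 9:-B, 10:-C, 11:-B, 12:+B, 13:+C, 14:+C
No rule fires across all 14 points.

none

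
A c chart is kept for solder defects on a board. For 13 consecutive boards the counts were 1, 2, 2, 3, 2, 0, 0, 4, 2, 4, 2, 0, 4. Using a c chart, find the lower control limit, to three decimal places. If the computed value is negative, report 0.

c̄ = (1 + 2 + 2 + 3 + 2 + 0 + 0 + 4 + 2 + 4 + 2 + 0 + 4) / 13 = 26 / 13 = 2.0000
LCL = c̄ − 3√c̄ = 2.0000 − 3 × 1.4142 = -2.2426 → 0 (cannot be negative)

0.000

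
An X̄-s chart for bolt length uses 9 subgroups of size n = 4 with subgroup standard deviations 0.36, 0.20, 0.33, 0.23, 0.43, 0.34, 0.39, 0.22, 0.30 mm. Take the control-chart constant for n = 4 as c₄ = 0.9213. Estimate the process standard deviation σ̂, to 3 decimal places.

0.338

s̄ = (0.36 + 0.20 + 0.33 + 0.23 + 0.43 + 0.34 + 0.39 + 0.22 + 0.30) / 9 = 0.3111
σ̂ = s̄ / c₄ = 0.3111 / 0.9213 = 0.3377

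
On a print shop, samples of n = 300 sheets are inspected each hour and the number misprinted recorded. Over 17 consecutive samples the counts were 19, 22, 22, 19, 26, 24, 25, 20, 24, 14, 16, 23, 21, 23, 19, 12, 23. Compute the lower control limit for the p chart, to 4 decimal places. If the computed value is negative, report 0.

p̄ = Σdᵢ / (k·n) = 352 / (17 × 300) = 0.06902
LCL = p̄ − 3·√(p̄(1−p̄)/n) = 0.06902 − 3 × 0.01464 = 0.02511

0.0251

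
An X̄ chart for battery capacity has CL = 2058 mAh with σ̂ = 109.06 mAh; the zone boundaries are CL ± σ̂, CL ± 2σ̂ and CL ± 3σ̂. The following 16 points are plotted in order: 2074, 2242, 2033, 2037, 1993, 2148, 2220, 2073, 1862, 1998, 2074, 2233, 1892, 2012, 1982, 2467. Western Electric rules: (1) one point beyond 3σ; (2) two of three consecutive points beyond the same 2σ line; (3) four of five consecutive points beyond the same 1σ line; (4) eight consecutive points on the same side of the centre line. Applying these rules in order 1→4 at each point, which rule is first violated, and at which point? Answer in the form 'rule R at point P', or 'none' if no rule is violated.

rule 1 at point 16

Zone of each point (C = within 1σ̂, B = 1σ̂–2σ̂, A = 2σ̂–3σ̂, * = beyond 3σ̂; sign = side of CL): 1:+C, 2:+B, 3:-C, 4:-C, 5:-C, 6:+C, 7:+B, 8:+C, 9:-B, 10:-C, 11:+C, 12:+B, 13:-B, 14:-C, 15:-C, 16:+*
Rule 1 (one point beyond the 3σ limits) is satisfied at point 16.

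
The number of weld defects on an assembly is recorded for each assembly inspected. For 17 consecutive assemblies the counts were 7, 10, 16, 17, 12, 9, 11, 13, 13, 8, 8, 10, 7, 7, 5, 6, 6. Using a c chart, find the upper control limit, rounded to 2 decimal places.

19.05

c̄ = (7 + 10 + 16 + 17 + 12 + 9 + 11 + 13 + 13 + 8 + 8 + 10 + 7 + 7 + 5 + 6 + 6) / 17 = 165 / 17 = 9.7059
UCL = c̄ + 3√c̄ = 9.7059 + 3 × √9.7059 = 9.7059 + 3 × 3.1154 = 19.0522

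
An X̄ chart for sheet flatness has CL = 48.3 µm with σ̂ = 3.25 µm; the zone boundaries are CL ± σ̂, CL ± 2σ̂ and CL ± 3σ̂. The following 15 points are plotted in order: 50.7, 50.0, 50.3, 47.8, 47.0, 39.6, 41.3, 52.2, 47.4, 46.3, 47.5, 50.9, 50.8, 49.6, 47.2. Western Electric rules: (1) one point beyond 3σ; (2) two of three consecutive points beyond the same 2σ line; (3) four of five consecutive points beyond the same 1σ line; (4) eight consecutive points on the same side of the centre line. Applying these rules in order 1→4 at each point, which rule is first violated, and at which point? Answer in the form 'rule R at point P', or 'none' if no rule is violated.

rule 2 at point 7

Zone of each point (C = within 1σ̂, B = 1σ̂–2σ̂, A = 2σ̂–3σ̂, * = beyond 3σ̂; sign = side of CL): 1:+C, 2:+C, 3:+C, 4:-C, 5:-C, 6:-A, 7:-A, 8:+B, 9:-C, 10:-C, 11:-C, 12:+C, 13:+C, 14:+C, 15:-C
Rule 2 (two of three consecutive points beyond the same 2σ limit) is satisfied at point 7.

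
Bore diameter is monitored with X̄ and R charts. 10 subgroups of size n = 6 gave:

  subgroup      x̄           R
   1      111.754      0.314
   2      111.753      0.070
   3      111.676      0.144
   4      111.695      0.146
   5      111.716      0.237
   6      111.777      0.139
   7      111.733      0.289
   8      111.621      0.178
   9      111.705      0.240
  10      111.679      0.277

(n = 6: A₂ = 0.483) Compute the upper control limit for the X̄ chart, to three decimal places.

111.809

X̄̄ = (111.754 + 111.753 + 111.676 + 111.695 + 111.716 + 111.777 + 111.733 + 111.621 + 111.705 + 111.679) / 10 = 1117.1090 / 10 = 111.7109
R̄ = (0.314 + 0.070 + 0.144 + 0.146 + 0.237 + 0.139 + 0.289 + 0.178 + 0.240 + 0.277) / 10 = 2.0340 / 10 = 0.2034
UCL = X̄̄ + A₂·R̄ = 111.7109 + 0.483 × 0.2034 = 111.8091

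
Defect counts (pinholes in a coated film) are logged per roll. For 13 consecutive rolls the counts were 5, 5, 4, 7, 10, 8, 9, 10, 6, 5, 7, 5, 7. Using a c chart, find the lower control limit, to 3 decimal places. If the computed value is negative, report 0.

0.000

c̄ = (5 + 5 + 4 + 7 + 10 + 8 + 9 + 10 + 6 + 5 + 7 + 5 + 7) / 13 = 88 / 13 = 6.7692
LCL = c̄ − 3√c̄ = 6.7692 − 3 × 2.6018 = -1.0361 → 0 (cannot be negative)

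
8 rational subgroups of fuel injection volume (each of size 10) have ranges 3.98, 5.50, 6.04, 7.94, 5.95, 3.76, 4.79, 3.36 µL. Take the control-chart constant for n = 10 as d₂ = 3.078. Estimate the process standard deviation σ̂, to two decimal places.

1.68

R̄ = (3.98 + 5.50 + 6.04 + 7.94 + 5.95 + 3.76 + 4.79 + 3.36) / 8 = 5.1650
σ̂ = R̄ / d₂ = 5.1650 / 3.078 = 1.6780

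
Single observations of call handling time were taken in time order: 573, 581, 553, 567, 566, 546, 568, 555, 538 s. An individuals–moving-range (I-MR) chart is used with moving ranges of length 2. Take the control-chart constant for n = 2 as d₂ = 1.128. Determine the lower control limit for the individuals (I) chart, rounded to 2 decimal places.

X̄ = (573 + 581 + 553 + 567 + 566 + 546 + 568 + 555 + 538) / 9 = 560.7778
Moving ranges: 8, 28, 14, 1, 20, 22, 13, 17; M̄R̄ = 123.0000 / 8 = 15.3750
LCL = X̄ − 3·M̄R̄/d₂ = 560.7778 − 3 × 15.3750 / 1.128 = 519.8868

519.89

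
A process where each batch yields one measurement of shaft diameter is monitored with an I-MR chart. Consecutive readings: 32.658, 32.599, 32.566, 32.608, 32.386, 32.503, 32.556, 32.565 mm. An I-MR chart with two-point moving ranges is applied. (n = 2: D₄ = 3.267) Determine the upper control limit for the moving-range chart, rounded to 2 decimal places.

Moving ranges: 0.059, 0.033, 0.042, 0.222, 0.117, 0.053, 0.009; M̄R̄ = 0.5350 / 7 = 0.0764
UCL_MR = D₄·M̄R̄ = 3.267 × 0.0764 = 0.2497

0.25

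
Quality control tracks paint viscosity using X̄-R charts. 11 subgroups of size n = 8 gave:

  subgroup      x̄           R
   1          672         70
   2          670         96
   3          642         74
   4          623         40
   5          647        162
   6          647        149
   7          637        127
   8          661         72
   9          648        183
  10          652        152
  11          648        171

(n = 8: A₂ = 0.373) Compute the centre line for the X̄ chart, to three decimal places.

X̄̄ = (672 + 670 + 642 + 623 + 647 + 647 + 637 + 661 + 648 + 652 + 648) / 11 = 7147.0000 / 11 = 649.7273
CL = X̄̄ = 649.7273

649.727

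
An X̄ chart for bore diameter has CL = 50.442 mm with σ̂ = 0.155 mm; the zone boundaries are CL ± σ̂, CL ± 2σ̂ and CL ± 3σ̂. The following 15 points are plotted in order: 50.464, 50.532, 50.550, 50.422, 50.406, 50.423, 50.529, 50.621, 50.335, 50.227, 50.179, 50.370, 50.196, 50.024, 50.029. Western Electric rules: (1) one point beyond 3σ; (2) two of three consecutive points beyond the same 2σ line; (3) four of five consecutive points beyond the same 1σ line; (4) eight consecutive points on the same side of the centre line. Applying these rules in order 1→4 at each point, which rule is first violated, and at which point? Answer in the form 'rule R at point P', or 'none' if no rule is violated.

rule 3 at point 14

Zone of each point (C = within 1σ̂, B = 1σ̂–2σ̂, A = 2σ̂–3σ̂, * = beyond 3σ̂; sign = side of CL): 1:+C, 2:+C, 3:+C, 4:-C, 5:-C, 6:-C, 7:+C, 8:+B, 9:-C, 10:-B, 11:-B, 12:-C, 13:-B, 14:-A, 15:-A
Rule 3 (four of five consecutive points beyond the same 1σ limit) is satisfied at point 14.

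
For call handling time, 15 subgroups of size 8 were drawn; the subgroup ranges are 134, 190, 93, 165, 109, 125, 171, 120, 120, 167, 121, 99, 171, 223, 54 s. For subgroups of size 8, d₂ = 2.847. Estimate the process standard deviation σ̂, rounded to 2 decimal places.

48.28

R̄ = (134 + 190 + 93 + 165 + 109 + 125 + 171 + 120 + 120 + 167 + 121 + 99 + 171 + 223 + 54) / 15 = 137.4667
σ̂ = R̄ / d₂ = 137.4667 / 2.847 = 48.2847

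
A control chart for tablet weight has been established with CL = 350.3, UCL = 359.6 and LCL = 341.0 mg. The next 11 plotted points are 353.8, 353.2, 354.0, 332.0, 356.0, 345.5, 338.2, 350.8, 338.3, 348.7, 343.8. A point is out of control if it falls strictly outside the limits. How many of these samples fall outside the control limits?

Compare each point to [341.0, 359.6]: sample 4 = 332.0 < LCL; sample 7 = 338.2 < LCL; sample 9 = 338.3 < LCL.

3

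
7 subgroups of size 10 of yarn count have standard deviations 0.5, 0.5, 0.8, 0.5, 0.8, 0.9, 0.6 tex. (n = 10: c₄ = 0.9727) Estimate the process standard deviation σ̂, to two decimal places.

s̄ = (0.5 + 0.5 + 0.8 + 0.5 + 0.8 + 0.9 + 0.6) / 7 = 0.6571
σ̂ = s̄ / c₄ = 0.6571 / 0.9727 = 0.6756

0.68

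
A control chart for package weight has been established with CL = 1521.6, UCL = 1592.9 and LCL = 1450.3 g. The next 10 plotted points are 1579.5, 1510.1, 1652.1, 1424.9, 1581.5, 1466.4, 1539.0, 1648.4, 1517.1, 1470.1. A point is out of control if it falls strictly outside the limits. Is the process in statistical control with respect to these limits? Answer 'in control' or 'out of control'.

out of control

Compare each point to [1450.3, 1592.9]: sample 3 = 1652.1 > UCL; sample 4 = 1424.9 < LCL; sample 8 = 1648.4 > UCL.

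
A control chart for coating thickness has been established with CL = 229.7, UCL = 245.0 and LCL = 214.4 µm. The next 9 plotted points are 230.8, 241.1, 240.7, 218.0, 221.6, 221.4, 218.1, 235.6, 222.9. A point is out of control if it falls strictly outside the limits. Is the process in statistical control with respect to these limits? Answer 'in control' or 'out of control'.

in control

All 9 points lie within [214.4, 245.0].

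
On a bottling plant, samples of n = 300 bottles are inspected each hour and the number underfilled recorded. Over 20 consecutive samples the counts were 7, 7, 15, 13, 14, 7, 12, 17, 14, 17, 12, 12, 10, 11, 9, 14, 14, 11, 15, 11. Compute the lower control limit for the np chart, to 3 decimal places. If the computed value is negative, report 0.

p̄ = Σdᵢ / (k·n) = 242 / (20 × 300) = 0.04033
LCL = np̄ − 3·√(np̄(1−p̄)) = 12.1000 − 3 × 3.4076 = 1.8771

1.877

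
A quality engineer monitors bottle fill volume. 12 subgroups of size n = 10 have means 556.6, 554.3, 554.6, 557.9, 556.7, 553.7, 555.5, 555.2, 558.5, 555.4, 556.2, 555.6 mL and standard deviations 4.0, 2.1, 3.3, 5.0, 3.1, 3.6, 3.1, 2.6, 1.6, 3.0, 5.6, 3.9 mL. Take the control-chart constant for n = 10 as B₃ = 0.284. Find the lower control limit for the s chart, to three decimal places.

0.968

s̄ = (4.0 + 2.1 + 3.3 + 5.0 + 3.1 + 3.6 + 3.1 + 2.6 + 1.6 + 3.0 + 5.6 + 3.9) / 12 = 3.4083
LCL_s = B₃·s̄ = 0.284 × 3.4083 = 0.9680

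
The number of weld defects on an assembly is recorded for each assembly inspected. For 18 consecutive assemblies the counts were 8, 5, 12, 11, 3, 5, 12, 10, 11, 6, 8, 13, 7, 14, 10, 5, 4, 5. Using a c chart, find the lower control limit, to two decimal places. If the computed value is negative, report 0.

c̄ = (8 + 5 + 12 + 11 + 3 + 5 + 12 + 10 + 11 + 6 + 8 + 13 + 7 + 14 + 10 + 5 + 4 + 5) / 18 = 149 / 18 = 8.2778
LCL = c̄ − 3√c̄ = 8.2778 − 3 × 2.8771 = -0.3536 → 0 (cannot be negative)

0.00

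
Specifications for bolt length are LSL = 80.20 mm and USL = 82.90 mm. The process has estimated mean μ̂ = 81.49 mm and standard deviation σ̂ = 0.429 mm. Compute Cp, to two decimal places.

Cp = (USL − LSL) / (6σ̂) = (82.90 − 80.20) / (6 × 0.429) = 2.7000 / 2.5740 = 1.0490

1.05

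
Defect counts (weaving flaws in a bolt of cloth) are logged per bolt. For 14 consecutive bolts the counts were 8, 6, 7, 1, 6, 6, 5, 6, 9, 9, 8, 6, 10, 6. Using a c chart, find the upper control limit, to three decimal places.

14.375

c̄ = (8 + 6 + 7 + 1 + 6 + 6 + 5 + 6 + 9 + 9 + 8 + 6 + 10 + 6) / 14 = 93 / 14 = 6.6429
UCL = c̄ + 3√c̄ = 6.6429 + 3 × √6.6429 = 6.6429 + 3 × 2.5774 = 14.3750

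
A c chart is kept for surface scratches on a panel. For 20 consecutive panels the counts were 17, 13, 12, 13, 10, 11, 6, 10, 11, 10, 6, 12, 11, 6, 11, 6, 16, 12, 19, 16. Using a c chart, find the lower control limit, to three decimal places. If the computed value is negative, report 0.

1.271

c̄ = (17 + 13 + 12 + 13 + 10 + 11 + 6 + 10 + 11 + 10 + 6 + 12 + 11 + 6 + 11 + 6 + 16 + 12 + 19 + 16) / 20 = 228 / 20 = 11.4000
LCL = c̄ − 3√c̄ = 11.4000 − 3 × 3.3764 = 1.2708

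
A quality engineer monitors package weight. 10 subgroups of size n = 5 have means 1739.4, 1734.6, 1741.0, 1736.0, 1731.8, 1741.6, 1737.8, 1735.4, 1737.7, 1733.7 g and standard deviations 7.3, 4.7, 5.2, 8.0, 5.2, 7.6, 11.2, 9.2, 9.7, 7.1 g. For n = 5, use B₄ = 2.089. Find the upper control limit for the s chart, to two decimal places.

s̄ = (7.3 + 4.7 + 5.2 + 8.0 + 5.2 + 7.6 + 11.2 + 9.2 + 9.7 + 7.1) / 10 = 7.5200
UCL_s = B₄·s̄ = 2.089 × 7.5200 = 15.7093

15.71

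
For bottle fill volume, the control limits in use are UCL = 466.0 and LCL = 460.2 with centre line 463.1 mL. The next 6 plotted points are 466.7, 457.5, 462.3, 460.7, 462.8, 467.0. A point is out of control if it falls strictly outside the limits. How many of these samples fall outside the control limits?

Compare each point to [460.2, 466.0]: sample 1 = 466.7 > UCL; sample 2 = 457.5 < LCL; sample 6 = 467.0 > UCL.

3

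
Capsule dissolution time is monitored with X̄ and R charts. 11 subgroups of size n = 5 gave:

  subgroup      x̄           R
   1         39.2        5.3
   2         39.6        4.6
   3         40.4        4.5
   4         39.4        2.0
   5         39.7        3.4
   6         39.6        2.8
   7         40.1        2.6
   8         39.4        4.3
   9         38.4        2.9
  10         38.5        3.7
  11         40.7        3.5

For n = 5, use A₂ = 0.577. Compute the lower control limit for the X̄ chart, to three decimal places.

37.468

X̄̄ = (39.2 + 39.6 + 40.4 + 39.4 + 39.7 + 39.6 + 40.1 + 39.4 + 38.4 + 38.5 + 40.7) / 11 = 435.0000 / 11 = 39.5455
R̄ = (5.3 + 4.6 + 4.5 + 2.0 + 3.4 + 2.8 + 2.6 + 4.3 + 2.9 + 3.7 + 3.5) / 11 = 39.6000 / 11 = 3.6000
LCL = X̄̄ − A₂·R̄ = 39.5455 − 0.577 × 3.6000 = 37.4683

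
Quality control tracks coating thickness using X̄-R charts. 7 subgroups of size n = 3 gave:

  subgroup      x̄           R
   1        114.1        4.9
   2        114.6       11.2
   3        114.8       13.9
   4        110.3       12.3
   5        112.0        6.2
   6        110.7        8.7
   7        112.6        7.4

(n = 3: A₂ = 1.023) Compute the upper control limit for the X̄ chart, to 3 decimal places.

X̄̄ = (114.1 + 114.6 + 114.8 + 110.3 + 112.0 + 110.7 + 112.6) / 7 = 789.1000 / 7 = 112.7286
R̄ = (4.9 + 11.2 + 13.9 + 12.3 + 6.2 + 8.7 + 7.4) / 7 = 64.6000 / 7 = 9.2286
UCL = X̄̄ + A₂·R̄ = 112.7286 + 1.023 × 9.2286 = 122.1694

122.169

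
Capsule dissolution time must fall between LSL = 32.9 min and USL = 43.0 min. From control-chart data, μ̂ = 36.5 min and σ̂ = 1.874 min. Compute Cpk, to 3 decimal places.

0.640

Cpu = (USL − μ̂) / (3σ̂) = (43.0 − 36.5) / (3 × 1.874) = 1.1562; Cpl = (μ̂ − LSL) / (3σ̂) = (36.5 − 32.9) / (3 × 1.874) = 0.6403; Cpk = min(Cpu, Cpl) = 0.6403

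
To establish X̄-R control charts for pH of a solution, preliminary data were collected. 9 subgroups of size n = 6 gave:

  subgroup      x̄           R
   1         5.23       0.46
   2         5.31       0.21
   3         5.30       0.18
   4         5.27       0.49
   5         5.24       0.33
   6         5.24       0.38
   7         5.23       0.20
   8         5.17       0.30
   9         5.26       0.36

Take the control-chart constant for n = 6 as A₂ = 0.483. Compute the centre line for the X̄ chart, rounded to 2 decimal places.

X̄̄ = (5.23 + 5.31 + 5.30 + 5.27 + 5.24 + 5.24 + 5.23 + 5.17 + 5.26) / 9 = 47.2500 / 9 = 5.2500
CL = X̄̄ = 5.2500

5.25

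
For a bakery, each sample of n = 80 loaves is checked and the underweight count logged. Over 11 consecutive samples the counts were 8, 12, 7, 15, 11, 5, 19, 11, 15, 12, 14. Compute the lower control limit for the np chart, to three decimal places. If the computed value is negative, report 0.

2.237

p̄ = Σdᵢ / (k·n) = 129 / (11 × 80) = 0.14659
LCL = np̄ − 3·√(np̄(1−p̄)) = 11.7273 − 3 × 3.1636 = 2.2366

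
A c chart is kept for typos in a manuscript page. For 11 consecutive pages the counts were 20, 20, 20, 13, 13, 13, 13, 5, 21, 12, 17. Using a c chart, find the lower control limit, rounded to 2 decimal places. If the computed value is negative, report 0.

c̄ = (20 + 20 + 20 + 13 + 13 + 13 + 13 + 5 + 21 + 12 + 17) / 11 = 167 / 11 = 15.1818
LCL = c̄ − 3√c̄ = 15.1818 − 3 × 3.8964 = 3.4927

3.49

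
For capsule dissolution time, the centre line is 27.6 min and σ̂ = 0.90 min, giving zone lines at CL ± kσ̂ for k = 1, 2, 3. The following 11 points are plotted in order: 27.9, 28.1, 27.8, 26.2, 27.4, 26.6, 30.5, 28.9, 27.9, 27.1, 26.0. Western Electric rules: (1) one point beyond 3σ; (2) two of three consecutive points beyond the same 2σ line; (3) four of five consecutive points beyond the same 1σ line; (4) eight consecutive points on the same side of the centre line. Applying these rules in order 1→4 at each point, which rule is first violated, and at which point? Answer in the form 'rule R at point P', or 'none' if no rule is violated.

Zone of each point (C = within 1σ̂, B = 1σ̂–2σ̂, A = 2σ̂–3σ̂, * = beyond 3σ̂; sign = side of CL): 1:+C, 2:+C, 3:+C, 4:-B, 5:-C, 6:-B, 7:+*, 8:+B, 9:+C, 10:-C, 11:-B
Rule 1 (one point beyond the 3σ limits) is satisfied at point 7.

rule 1 at point 7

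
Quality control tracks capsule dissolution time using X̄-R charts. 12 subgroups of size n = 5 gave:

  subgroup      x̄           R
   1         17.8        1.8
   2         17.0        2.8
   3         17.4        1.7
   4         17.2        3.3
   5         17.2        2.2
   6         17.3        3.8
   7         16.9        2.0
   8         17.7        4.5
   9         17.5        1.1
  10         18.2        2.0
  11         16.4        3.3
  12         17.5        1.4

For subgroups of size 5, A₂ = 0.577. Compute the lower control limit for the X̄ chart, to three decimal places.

X̄̄ = (17.8 + 17.0 + 17.4 + 17.2 + 17.2 + 17.3 + 16.9 + 17.7 + 17.5 + 18.2 + 16.4 + 17.5) / 12 = 208.1000 / 12 = 17.3417
R̄ = (1.8 + 2.8 + 1.7 + 3.3 + 2.2 + 3.8 + 2.0 + 4.5 + 1.1 + 2.0 + 3.3 + 1.4) / 12 = 29.9000 / 12 = 2.4917
LCL = X̄̄ − A₂·R̄ = 17.3417 − 0.577 × 2.4917 = 15.9040

15.904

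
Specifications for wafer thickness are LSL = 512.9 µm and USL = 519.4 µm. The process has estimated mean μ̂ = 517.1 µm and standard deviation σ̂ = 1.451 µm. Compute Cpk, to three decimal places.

Cpu = (USL − μ̂) / (3σ̂) = (519.4 − 517.1) / (3 × 1.451) = 0.5284; Cpl = (μ̂ − LSL) / (3σ̂) = (517.1 − 512.9) / (3 × 1.451) = 0.9649; Cpk = min(Cpu, Cpl) = 0.5284

0.528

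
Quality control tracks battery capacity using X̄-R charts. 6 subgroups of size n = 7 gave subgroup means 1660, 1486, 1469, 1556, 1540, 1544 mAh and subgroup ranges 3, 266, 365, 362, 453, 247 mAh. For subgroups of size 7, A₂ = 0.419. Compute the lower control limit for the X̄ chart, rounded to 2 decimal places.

X̄̄ = (1660 + 1486 + 1469 + 1556 + 1540 + 1544) / 6 = 9255.0000 / 6 = 1542.5000
R̄ = (3 + 266 + 365 + 362 + 453 + 247) / 6 = 1696.0000 / 6 = 282.6667
LCL = X̄̄ − A₂·R̄ = 1542.5000 − 0.419 × 282.6667 = 1424.0627

1424.06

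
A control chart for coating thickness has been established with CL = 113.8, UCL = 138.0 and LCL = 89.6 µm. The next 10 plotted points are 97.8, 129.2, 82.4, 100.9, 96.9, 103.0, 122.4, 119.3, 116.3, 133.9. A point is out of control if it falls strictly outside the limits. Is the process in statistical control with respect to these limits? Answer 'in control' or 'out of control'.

out of control

Compare each point to [89.6, 138.0]: sample 3 = 82.4 < LCL.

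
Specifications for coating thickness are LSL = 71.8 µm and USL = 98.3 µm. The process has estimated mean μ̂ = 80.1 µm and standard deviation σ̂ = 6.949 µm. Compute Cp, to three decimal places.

0.636

Cp = (USL − LSL) / (6σ̂) = (98.3 − 71.8) / (6 × 6.949) = 26.5000 / 41.6940 = 0.6356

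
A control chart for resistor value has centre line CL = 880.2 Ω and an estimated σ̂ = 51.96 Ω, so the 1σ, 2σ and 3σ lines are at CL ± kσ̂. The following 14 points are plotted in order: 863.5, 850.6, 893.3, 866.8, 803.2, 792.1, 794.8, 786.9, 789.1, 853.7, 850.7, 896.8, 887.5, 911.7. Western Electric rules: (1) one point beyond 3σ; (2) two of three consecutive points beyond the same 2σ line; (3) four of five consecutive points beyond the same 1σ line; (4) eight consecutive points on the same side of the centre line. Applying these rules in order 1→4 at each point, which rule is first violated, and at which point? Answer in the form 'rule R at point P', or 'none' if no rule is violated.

rule 3 at point 8

Zone of each point (C = within 1σ̂, B = 1σ̂–2σ̂, A = 2σ̂–3σ̂, * = beyond 3σ̂; sign = side of CL): 1:-C, 2:-C, 3:+C, 4:-C, 5:-B, 6:-B, 7:-B, 8:-B, 9:-B, 10:-C, 11:-C, 12:+C, 13:+C, 14:+C
Rule 3 (four of five consecutive points beyond the same 1σ limit) is satisfied at point 8.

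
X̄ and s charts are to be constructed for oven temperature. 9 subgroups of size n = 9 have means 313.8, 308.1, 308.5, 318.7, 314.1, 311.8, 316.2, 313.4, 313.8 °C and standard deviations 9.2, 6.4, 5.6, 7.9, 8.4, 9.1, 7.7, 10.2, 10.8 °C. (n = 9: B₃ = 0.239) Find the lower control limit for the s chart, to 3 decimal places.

s̄ = (9.2 + 6.4 + 5.6 + 7.9 + 8.4 + 9.1 + 7.7 + 10.2 + 10.8) / 9 = 8.3667
LCL_s = B₃·s̄ = 0.239 × 8.3667 = 1.9996

2.000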